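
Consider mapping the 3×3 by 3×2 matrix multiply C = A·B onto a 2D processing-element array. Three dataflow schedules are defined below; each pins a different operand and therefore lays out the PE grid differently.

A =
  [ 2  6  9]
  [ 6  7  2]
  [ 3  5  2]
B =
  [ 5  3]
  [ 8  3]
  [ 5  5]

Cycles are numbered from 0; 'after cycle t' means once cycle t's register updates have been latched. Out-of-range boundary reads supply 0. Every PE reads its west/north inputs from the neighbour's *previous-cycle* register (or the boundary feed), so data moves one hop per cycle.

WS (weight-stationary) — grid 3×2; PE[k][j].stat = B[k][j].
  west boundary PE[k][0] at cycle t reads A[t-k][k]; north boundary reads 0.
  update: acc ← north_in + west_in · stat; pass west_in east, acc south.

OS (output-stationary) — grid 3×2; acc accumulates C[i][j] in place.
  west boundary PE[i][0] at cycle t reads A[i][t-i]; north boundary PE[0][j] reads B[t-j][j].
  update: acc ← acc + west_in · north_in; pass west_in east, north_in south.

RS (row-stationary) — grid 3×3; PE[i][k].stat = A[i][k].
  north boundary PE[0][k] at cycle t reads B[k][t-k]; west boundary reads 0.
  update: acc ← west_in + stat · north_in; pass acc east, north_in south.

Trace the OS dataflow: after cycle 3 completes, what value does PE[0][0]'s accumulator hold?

PE[0][0].acc = 103

OS on a 3×2 grid — tracing PE[0][0] and its feeders:
  after 0 — PE[0][0] acc=10, pass-E 2, pass-S 5
  after 1 — PE[0][0] acc=58, pass-E 6, pass-S 8
  after 2 — PE[0][0] acc=103, pass-E 9, pass-S 5
  after 3 — PE[0][0] acc=103, pass-E 0, pass-S 0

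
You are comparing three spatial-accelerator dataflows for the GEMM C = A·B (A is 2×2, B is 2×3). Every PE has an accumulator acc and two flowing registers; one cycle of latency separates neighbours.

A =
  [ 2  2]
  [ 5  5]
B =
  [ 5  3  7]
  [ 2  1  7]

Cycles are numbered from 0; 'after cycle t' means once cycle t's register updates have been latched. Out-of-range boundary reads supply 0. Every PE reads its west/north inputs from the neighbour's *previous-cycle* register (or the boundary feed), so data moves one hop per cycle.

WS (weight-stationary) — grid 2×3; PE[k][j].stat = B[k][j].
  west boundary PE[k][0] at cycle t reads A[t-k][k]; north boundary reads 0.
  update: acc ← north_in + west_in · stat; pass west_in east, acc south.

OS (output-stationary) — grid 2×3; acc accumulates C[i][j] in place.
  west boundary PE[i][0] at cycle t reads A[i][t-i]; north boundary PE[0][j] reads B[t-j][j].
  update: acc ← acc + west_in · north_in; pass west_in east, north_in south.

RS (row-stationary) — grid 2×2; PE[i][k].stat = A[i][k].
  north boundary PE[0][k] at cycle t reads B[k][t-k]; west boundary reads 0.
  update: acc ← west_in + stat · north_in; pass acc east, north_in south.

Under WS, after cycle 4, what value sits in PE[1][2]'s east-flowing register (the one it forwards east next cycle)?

register = 5

Tracing WS — 2×3 array, target PE[1][2]:
  0: (0,2).acc=0  regs=<0,0>
  0: (1,1).acc=0  regs=<0,0>
  0: (1,2).acc=0  regs=<0,0>
  1: (0,2).acc=0  regs=<0,0>
  1: (1,1).acc=0  regs=<0,0>
  1: (1,2).acc=0  regs=<0,0>
  2: (0,2).acc=14  regs=<2,14>
  2: (1,1).acc=8  regs=<2,8>
  2: (1,2).acc=0  regs=<0,0>
  3: (0,2).acc=35  regs=<5,35>
  3: (1,1).acc=20  regs=<5,20>
  3: (1,2).acc=28  regs=<2,28>
  4: (0,2).acc=0  regs=<0,0>
  4: (1,1).acc=0  regs=<0,0>
  4: (1,2).acc=70  regs=<5,70>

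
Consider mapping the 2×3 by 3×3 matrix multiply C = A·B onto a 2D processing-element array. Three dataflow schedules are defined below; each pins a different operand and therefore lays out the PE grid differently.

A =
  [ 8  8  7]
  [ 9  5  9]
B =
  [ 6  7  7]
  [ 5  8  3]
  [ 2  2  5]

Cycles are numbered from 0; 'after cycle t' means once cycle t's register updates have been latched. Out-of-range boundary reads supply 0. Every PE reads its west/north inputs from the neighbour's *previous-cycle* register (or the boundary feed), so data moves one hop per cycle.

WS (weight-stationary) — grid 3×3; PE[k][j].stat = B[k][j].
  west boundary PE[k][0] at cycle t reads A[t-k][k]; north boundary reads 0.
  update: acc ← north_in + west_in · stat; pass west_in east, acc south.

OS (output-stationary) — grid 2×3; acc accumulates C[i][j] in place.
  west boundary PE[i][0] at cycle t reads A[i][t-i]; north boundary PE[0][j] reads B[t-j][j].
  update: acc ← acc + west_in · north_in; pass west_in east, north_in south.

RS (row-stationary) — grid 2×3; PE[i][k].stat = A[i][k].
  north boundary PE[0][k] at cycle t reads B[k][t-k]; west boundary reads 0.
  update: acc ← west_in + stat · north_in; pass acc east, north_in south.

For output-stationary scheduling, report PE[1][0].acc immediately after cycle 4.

OS 2×3: PE[1][0] cycle-by-cycle (with neighbour feeds):
  @0  [0,0]  acc 48  |  →8  ↓6
  @0  [1,0]  acc 0  |  →0  ↓0
  @1  [0,0]  acc 88  |  →8  ↓5
  @1  [1,0]  acc 54  |  →9  ↓6
  @2  [0,0]  acc 102  |  →7  ↓2
  @2  [1,0]  acc 79  |  →5  ↓5
  @3  [0,0]  acc 102  |  →0  ↓0
  @3  [1,0]  acc 97  |  →9  ↓2
  @4  [0,0]  acc 102  |  →0  ↓0
  @4  [1,0]  acc 97  |  →0  ↓0

PE[1][0].acc = 97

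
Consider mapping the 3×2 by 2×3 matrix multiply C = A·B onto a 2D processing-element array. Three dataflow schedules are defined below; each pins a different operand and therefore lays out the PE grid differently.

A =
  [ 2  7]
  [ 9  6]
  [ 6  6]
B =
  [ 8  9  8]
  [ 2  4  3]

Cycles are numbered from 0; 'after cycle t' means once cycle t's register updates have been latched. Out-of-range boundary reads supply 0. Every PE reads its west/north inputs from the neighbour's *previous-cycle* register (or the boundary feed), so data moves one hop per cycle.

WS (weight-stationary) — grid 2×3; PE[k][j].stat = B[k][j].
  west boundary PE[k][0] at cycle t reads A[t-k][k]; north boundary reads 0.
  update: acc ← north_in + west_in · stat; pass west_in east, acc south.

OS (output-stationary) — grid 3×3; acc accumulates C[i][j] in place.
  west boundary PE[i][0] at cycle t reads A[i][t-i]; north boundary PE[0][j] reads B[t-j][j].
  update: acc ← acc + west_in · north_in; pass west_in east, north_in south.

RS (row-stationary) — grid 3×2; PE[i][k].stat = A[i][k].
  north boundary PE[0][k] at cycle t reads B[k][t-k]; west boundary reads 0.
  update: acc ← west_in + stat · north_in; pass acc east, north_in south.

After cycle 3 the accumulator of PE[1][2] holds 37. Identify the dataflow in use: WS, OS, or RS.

WS (2×3 grid), PE[1][2]:
  0: (1,2).acc=0  regs=<0,0>
  1: (1,2).acc=0  regs=<0,0>
  2: (1,2).acc=0  regs=<0,0>
  3: (1,2).acc=37  regs=<7,37>
OS (3×3 grid), PE[1][2]:
  0: (1,2).acc=0  regs=<0,0>
  1: (1,2).acc=0  regs=<0,0>
  2: (1,2).acc=0  regs=<0,0>
  3: (1,2).acc=72  regs=<9,8>
— RS: 3×2 array has no PE[1][2].

dataflow = WS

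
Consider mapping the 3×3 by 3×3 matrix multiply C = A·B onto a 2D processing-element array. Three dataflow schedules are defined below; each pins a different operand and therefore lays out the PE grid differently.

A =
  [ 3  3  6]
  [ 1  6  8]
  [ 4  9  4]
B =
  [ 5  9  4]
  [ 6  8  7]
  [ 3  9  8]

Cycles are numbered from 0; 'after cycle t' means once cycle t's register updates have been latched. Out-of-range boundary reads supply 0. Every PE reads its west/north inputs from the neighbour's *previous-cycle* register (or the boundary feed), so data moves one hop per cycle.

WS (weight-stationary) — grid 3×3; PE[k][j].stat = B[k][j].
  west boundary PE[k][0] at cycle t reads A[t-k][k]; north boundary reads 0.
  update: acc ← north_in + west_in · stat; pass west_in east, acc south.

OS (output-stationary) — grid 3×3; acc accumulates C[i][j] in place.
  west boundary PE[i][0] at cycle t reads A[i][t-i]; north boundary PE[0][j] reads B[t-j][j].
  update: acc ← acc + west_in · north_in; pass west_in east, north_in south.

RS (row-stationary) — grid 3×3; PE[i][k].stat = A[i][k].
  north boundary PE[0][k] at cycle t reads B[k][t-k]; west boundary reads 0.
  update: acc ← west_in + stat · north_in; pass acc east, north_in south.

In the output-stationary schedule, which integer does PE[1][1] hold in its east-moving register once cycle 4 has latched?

register = 8

OS on a 3×3 grid — tracing PE[1][1] and its feeders:
  [0] (0,1) acc=0 (h:0 v:0)
  [0] (1,0) acc=0 (h:0 v:0)
  [0] (1,1) acc=0 (h:0 v:0)
  [1] (0,1) acc=27 (h:3 v:9)
  [1] (1,0) acc=5 (h:1 v:5)
  [1] (1,1) acc=0 (h:0 v:0)
  [2] (0,1) acc=51 (h:3 v:8)
  [2] (1,0) acc=41 (h:6 v:6)
  [2] (1,1) acc=9 (h:1 v:9)
  [3] (0,1) acc=105 (h:6 v:9)
  [3] (1,0) acc=65 (h:8 v:3)
  [3] (1,1) acc=57 (h:6 v:8)
  [4] (0,1) acc=105 (h:0 v:0)
  [4] (1,0) acc=65 (h:0 v:0)
  [4] (1,1) acc=129 (h:8 v:9)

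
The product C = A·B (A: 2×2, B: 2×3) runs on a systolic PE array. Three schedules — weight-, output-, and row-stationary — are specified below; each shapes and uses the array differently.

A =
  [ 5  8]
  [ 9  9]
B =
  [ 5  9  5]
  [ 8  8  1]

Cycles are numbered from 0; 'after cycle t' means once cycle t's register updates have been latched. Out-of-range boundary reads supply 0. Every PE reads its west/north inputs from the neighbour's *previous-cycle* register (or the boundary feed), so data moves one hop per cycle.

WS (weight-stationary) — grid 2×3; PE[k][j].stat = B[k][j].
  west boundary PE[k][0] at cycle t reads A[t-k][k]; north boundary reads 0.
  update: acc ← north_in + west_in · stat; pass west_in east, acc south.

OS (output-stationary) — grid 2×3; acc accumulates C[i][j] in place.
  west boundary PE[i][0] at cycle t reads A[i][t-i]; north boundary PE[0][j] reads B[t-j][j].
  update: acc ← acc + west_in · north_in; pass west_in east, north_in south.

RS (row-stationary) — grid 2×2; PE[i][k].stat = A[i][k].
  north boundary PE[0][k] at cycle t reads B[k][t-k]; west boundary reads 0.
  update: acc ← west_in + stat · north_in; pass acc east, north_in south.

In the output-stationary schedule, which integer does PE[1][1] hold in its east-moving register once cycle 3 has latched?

OS on a 2×3 grid — tracing PE[1][1] and its feeders:
  step 0 · PE0,1: acc=0; fwd→0 fwd↓0
  step 0 · PE1,0: acc=0; fwd→0 fwd↓0
  step 0 · PE1,1: acc=0; fwd→0 fwd↓0
  step 1 · PE0,1: acc=45; fwd→5 fwd↓9
  step 1 · PE1,0: acc=45; fwd→9 fwd↓5
  step 1 · PE1,1: acc=0; fwd→0 fwd↓0
  step 2 · PE0,1: acc=109; fwd→8 fwd↓8
  step 2 · PE1,0: acc=117; fwd→9 fwd↓8
  step 2 · PE1,1: acc=81; fwd→9 fwd↓9
  step 3 · PE0,1: acc=109; fwd→0 fwd↓0
  step 3 · PE1,0: acc=117; fwd→0 fwd↓0
  step 3 · PE1,1: acc=153; fwd→9 fwd↓8

register = 9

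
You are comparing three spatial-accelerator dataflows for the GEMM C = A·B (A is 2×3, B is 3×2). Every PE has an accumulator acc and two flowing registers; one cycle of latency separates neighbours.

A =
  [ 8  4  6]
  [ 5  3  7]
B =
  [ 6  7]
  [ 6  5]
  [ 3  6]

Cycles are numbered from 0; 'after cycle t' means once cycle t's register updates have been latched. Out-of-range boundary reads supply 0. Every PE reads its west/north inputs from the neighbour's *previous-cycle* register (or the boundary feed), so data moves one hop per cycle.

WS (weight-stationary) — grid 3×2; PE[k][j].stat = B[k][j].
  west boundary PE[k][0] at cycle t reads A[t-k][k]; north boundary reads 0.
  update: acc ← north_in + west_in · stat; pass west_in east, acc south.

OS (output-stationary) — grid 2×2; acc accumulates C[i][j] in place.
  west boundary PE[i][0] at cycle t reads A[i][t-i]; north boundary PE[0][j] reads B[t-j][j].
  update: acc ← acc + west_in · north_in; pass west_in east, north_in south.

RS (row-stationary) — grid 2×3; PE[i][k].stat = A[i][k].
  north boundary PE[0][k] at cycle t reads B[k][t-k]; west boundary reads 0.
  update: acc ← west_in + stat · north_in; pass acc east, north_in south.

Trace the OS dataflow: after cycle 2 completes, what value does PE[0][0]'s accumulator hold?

Tracing OS — 2×2 array, target PE[0][0]:
  cycle 0: PE[0][0] → acc 48, east 8, south 6
  cycle 1: PE[0][0] → acc 72, east 4, south 6
  cycle 2: PE[0][0] → acc 90, east 6, south 3

PE[0][0].acc = 90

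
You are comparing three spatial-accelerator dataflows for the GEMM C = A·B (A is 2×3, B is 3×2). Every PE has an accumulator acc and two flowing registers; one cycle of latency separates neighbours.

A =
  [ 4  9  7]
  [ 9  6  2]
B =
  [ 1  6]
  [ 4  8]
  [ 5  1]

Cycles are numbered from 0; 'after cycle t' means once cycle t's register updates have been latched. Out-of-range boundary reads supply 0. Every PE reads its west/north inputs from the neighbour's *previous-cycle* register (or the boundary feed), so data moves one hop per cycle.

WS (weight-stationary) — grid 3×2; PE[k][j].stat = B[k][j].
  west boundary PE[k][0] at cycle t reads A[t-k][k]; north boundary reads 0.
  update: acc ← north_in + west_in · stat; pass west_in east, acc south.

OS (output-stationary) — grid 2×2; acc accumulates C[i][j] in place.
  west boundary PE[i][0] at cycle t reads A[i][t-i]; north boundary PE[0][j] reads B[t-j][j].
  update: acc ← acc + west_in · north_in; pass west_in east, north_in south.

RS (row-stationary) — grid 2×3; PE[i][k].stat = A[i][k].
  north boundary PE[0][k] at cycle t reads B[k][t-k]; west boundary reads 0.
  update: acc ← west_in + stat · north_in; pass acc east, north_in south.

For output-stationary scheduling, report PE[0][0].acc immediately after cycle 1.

PE[0][0].acc = 40

Tracing OS — 2×2 array, target PE[0][0]:
  @0  [0,0]  acc 4  |  →4  ↓1
  @1  [0,0]  acc 40  |  →9  ↓4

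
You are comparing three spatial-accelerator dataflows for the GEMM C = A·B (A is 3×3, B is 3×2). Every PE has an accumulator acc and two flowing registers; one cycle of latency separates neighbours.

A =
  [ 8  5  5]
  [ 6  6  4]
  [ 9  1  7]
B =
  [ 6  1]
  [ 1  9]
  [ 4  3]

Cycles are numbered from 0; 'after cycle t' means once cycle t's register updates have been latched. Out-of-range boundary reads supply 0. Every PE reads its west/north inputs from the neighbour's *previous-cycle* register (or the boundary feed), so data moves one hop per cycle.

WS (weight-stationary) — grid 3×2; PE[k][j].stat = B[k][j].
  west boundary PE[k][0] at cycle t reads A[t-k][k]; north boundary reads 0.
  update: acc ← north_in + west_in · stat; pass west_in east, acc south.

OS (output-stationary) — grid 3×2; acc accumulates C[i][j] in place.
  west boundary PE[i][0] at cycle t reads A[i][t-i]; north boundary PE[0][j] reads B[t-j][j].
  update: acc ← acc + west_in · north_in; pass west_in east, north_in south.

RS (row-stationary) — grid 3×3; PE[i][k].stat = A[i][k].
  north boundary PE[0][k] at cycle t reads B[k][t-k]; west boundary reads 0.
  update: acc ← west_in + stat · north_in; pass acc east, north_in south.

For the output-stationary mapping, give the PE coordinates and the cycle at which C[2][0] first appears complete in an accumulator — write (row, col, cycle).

OS: C[2][0] accumulates in PE[2][0]:
  c0 r2c0: 0 / 0 / 0
  c1 r2c0: 0 / 0 / 0
  c2 r2c0: 54 / 9 / 6
  c3 r2c0: 55 / 1 / 1
  c4 r2c0: 83 / 7 / 4

(row, col, cycle) = (2, 0, 4)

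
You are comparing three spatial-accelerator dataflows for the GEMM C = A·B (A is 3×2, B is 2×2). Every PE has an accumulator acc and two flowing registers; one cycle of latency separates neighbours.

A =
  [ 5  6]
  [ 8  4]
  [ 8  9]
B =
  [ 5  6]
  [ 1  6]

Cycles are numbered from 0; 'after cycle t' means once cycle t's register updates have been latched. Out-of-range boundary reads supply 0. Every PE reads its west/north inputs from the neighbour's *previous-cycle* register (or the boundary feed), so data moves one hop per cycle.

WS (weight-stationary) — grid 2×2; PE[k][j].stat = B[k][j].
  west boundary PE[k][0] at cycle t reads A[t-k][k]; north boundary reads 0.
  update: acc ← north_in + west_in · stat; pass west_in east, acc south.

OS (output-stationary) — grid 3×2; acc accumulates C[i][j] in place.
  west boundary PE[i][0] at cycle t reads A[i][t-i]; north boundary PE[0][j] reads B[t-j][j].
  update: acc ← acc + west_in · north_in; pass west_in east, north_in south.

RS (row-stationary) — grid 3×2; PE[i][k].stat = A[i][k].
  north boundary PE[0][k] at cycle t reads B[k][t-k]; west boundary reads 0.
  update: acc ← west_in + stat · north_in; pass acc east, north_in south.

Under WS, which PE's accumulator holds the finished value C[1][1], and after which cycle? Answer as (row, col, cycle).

(row, col, cycle) = (1, 1, 3)

WS: C[1][1] accumulates in PE[1][1]:
  step 0 · PE1,1: acc=0; fwd→0 fwd↓0
  step 1 · PE1,1: acc=0; fwd→0 fwd↓0
  step 2 · PE1,1: acc=66; fwd→6 fwd↓66
  step 3 · PE1,1: acc=72; fwd→4 fwd↓72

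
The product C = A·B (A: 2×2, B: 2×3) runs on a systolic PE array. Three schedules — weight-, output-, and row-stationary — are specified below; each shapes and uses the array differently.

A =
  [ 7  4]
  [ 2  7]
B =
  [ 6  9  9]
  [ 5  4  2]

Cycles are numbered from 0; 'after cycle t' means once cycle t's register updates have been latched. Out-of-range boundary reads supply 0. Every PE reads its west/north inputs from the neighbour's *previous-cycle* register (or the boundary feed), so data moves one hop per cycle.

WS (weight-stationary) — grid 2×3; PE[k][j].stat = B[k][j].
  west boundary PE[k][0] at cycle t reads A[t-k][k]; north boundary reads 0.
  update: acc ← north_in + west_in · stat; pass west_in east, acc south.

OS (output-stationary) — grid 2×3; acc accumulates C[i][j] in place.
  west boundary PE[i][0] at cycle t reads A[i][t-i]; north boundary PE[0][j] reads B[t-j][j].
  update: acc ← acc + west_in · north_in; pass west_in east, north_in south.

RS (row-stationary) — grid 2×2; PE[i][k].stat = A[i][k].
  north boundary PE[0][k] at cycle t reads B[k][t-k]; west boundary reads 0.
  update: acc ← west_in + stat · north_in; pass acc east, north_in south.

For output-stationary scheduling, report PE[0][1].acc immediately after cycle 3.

PE[0][1].acc = 79

OS 2×3: PE[0][1] cycle-by-cycle (with neighbour feeds):
  [0] (0,0) acc=42 (h:7 v:6)
  [0] (0,1) acc=0 (h:0 v:0)
  [1] (0,0) acc=62 (h:4 v:5)
  [1] (0,1) acc=63 (h:7 v:9)
  [2] (0,0) acc=62 (h:0 v:0)
  [2] (0,1) acc=79 (h:4 v:4)
  [3] (0,0) acc=62 (h:0 v:0)
  [3] (0,1) acc=79 (h:0 v:0)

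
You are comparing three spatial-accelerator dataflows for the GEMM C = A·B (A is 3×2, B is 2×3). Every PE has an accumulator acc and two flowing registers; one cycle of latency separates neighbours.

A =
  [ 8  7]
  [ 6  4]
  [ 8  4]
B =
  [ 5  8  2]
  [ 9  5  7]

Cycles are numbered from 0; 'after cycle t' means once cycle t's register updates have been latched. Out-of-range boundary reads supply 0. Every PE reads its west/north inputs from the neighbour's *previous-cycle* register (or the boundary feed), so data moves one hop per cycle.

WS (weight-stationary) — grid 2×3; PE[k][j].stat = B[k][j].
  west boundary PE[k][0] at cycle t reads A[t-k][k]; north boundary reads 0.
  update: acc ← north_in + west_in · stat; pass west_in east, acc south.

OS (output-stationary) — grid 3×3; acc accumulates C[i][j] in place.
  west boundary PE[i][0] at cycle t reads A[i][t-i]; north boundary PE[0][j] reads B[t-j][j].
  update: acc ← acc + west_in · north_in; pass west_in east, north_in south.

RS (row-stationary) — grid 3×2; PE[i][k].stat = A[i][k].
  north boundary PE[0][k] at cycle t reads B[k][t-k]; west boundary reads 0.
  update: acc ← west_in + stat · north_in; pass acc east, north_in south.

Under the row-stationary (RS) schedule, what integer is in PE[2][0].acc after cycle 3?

PE[2][0].acc = 64

RS on a 3×2 grid — tracing PE[2][0] and its feeders:
  @0  [1,0]  acc 0  |  →0  ↓0
  @0  [2,0]  acc 0  |  →0  ↓0
  @1  [1,0]  acc 30  |  →30  ↓5
  @1  [2,0]  acc 0  |  →0  ↓0
  @2  [1,0]  acc 48  |  →48  ↓8
  @2  [2,0]  acc 40  |  →40  ↓5
  @3  [1,0]  acc 12  |  →12  ↓2
  @3  [2,0]  acc 64  |  →64  ↓8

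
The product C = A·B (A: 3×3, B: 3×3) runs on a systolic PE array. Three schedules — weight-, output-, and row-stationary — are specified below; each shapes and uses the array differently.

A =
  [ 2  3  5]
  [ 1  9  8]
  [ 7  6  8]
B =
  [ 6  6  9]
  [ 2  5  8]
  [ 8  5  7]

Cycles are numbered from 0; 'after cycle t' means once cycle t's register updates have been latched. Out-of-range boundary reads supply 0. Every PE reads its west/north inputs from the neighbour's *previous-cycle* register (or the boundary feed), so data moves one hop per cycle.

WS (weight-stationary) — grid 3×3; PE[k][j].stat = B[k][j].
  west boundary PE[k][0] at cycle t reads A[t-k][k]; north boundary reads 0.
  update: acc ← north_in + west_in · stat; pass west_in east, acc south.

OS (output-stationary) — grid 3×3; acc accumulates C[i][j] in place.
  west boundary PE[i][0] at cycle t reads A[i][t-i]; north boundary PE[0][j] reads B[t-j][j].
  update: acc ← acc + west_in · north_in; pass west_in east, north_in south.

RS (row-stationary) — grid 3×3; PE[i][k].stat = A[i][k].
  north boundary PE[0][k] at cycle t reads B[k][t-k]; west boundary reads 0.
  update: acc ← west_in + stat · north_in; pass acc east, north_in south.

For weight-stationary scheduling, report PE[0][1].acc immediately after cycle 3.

WS 3×3: PE[0][1] cycle-by-cycle (with neighbour feeds):
  after 0 — PE[0][0] acc=12, pass-E 2, pass-S 12
  after 0 — PE[0][1] acc=0, pass-E 0, pass-S 0
  after 1 — PE[0][0] acc=6, pass-E 1, pass-S 6
  after 1 — PE[0][1] acc=12, pass-E 2, pass-S 12
  after 2 — PE[0][0] acc=42, pass-E 7, pass-S 42
  after 2 — PE[0][1] acc=6, pass-E 1, pass-S 6
  after 3 — PE[0][0] acc=0, pass-E 0, pass-S 0
  after 3 — PE[0][1] acc=42, pass-E 7, pass-S 42

PE[0][1].acc = 42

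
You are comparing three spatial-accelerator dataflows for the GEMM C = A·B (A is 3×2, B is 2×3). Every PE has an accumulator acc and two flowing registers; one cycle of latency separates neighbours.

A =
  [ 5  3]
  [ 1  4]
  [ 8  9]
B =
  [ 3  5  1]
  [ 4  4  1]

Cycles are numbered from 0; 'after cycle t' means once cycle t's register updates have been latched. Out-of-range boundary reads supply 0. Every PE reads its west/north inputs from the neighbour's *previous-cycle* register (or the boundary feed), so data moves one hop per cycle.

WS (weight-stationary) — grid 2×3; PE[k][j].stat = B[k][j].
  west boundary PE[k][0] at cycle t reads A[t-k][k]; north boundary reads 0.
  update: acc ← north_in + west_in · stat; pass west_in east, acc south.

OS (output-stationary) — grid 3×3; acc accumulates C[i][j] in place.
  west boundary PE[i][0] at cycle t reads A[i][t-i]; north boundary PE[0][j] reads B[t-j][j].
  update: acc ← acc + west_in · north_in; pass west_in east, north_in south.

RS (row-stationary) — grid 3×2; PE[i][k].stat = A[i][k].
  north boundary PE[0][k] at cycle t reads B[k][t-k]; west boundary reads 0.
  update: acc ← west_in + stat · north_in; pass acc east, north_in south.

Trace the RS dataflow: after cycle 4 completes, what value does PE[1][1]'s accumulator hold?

RS (3×2). Following PE[1][1] plus its west/north inputs:
  0: (0,1).acc=0  regs=<0,0>
  0: (1,0).acc=0  regs=<0,0>
  0: (1,1).acc=0  regs=<0,0>
  1: (0,1).acc=27  regs=<27,4>
  1: (1,0).acc=3  regs=<3,3>
  1: (1,1).acc=0  regs=<0,0>
  2: (0,1).acc=37  regs=<37,4>
  2: (1,0).acc=5  regs=<5,5>
  2: (1,1).acc=19  regs=<19,4>
  3: (0,1).acc=8  regs=<8,1>
  3: (1,0).acc=1  regs=<1,1>
  3: (1,1).acc=21  regs=<21,4>
  4: (0,1).acc=0  regs=<0,0>
  4: (1,0).acc=0  regs=<0,0>
  4: (1,1).acc=5  regs=<5,1>

PE[1][1].acc = 5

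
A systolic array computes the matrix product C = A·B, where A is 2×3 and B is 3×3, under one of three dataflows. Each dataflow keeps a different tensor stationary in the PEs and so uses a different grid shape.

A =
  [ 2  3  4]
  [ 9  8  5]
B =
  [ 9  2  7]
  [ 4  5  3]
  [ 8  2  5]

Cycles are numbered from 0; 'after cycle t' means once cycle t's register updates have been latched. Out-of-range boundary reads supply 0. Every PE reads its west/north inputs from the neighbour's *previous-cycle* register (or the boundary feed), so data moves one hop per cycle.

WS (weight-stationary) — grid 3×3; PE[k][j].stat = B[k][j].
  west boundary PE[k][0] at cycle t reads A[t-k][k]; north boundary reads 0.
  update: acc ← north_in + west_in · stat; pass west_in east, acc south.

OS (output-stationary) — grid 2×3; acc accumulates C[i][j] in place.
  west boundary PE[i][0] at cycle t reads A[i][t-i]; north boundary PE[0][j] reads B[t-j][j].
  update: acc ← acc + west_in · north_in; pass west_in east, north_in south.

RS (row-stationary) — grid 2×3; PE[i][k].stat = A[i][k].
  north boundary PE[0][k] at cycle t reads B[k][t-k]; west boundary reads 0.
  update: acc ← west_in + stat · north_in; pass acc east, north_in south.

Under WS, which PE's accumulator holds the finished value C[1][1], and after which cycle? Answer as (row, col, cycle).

(row, col, cycle) = (2, 1, 4)

WS: C[1][1] accumulates in PE[2][1]:
  step 0 · PE2,1: acc=0; fwd→0 fwd↓0
  step 1 · PE2,1: acc=0; fwd→0 fwd↓0
  step 2 · PE2,1: acc=0; fwd→0 fwd↓0
  step 3 · PE2,1: acc=27; fwd→4 fwd↓27
  step 4 · PE2,1: acc=68; fwd→5 fwd↓68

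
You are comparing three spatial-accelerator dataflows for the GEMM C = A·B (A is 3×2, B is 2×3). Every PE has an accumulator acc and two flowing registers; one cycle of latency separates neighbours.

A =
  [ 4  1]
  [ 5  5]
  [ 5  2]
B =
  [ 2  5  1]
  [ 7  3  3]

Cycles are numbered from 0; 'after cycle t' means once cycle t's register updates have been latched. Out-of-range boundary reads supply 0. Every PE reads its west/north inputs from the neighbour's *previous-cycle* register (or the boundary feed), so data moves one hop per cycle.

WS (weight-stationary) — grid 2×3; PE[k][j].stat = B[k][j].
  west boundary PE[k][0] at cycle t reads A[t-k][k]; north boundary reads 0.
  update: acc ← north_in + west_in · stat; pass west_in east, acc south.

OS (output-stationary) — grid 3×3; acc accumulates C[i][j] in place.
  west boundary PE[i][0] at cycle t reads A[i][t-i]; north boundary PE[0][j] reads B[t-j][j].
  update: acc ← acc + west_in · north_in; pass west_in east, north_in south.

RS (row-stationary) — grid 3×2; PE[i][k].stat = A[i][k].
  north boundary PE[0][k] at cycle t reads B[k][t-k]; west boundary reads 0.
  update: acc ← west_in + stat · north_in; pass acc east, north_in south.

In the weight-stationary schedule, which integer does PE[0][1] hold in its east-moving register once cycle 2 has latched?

register = 5

Tracing WS — 2×3 array, target PE[0][1]:
  @0  [0,0]  acc 8  |  →4  ↓8
  @0  [0,1]  acc 0  |  →0  ↓0
  @1  [0,0]  acc 10  |  →5  ↓10
  @1  [0,1]  acc 20  |  →4  ↓20
  @2  [0,0]  acc 10  |  →5  ↓10
  @2  [0,1]  acc 25  |  →5  ↓25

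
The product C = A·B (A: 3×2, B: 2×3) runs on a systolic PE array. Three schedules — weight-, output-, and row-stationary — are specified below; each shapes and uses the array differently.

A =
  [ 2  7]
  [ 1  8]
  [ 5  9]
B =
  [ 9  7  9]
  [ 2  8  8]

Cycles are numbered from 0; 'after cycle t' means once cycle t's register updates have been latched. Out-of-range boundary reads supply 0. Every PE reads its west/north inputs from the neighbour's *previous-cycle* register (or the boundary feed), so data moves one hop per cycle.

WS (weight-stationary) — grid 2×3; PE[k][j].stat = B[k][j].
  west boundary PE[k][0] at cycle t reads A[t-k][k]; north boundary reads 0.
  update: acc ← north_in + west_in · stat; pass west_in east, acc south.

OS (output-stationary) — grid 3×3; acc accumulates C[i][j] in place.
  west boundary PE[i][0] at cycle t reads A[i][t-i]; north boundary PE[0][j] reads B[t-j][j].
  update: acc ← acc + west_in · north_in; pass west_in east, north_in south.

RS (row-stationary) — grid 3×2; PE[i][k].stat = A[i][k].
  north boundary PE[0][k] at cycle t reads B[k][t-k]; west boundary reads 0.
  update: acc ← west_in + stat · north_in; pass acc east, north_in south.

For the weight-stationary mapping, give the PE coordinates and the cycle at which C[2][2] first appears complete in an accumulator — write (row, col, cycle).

(row, col, cycle) = (1, 2, 5)

WS: C[2][2] accumulates in PE[1][2]:
  cycle 0: PE[1][2] → acc 0, east 0, south 0
  cycle 1: PE[1][2] → acc 0, east 0, south 0
  cycle 2: PE[1][2] → acc 0, east 0, south 0
  cycle 3: PE[1][2] → acc 74, east 7, south 74
  cycle 4: PE[1][2] → acc 73, east 8, south 73
  cycle 5: PE[1][2] → acc 117, east 9, south 117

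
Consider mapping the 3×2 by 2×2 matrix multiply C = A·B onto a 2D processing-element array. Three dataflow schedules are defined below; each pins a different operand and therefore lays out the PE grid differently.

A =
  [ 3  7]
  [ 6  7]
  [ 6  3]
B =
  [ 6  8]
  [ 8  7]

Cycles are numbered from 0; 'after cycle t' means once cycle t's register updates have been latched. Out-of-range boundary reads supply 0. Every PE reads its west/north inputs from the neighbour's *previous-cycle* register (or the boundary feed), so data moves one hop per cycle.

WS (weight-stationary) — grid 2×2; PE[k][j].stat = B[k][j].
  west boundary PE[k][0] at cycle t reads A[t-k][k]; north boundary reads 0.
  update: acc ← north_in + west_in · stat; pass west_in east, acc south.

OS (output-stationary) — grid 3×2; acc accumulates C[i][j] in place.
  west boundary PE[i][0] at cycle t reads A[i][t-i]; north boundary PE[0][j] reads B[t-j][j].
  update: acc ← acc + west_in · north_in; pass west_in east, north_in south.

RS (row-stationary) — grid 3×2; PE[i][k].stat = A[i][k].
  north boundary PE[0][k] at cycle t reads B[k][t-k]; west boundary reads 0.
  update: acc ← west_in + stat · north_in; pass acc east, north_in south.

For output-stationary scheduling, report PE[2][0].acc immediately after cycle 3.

PE[2][0].acc = 60

OS 3×2: PE[2][0] cycle-by-cycle (with neighbour feeds):
  [0] (1,0) acc=0 (h:0 v:0)
  [0] (2,0) acc=0 (h:0 v:0)
  [1] (1,0) acc=36 (h:6 v:6)
  [1] (2,0) acc=0 (h:0 v:0)
  [2] (1,0) acc=92 (h:7 v:8)
  [2] (2,0) acc=36 (h:6 v:6)
  [3] (1,0) acc=92 (h:0 v:0)
  [3] (2,0) acc=60 (h:3 v:8)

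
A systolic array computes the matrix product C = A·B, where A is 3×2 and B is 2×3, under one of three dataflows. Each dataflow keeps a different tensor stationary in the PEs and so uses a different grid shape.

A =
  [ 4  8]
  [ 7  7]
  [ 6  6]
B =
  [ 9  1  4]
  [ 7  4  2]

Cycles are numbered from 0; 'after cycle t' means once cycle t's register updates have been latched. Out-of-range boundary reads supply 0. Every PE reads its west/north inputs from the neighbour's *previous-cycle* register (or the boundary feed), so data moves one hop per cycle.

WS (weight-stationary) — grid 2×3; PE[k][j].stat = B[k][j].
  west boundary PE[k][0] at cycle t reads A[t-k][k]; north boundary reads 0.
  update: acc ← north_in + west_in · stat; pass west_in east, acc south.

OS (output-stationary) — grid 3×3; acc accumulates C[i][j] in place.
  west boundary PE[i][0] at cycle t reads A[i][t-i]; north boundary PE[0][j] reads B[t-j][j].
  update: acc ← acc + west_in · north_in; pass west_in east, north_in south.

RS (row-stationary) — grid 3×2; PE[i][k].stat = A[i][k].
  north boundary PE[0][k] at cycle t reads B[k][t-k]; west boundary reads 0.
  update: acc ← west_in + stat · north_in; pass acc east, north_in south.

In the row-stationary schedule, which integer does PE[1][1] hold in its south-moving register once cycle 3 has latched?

register = 4

RS (3×2). Following PE[1][1] plus its west/north inputs:
  c0 r0c1: 0 / 0 / 0
  c0 r1c0: 0 / 0 / 0
  c0 r1c1: 0 / 0 / 0
  c1 r0c1: 92 / 92 / 7
  c1 r1c0: 63 / 63 / 9
  c1 r1c1: 0 / 0 / 0
  c2 r0c1: 36 / 36 / 4
  c2 r1c0: 7 / 7 / 1
  c2 r1c1: 112 / 112 / 7
  c3 r0c1: 32 / 32 / 2
  c3 r1c0: 28 / 28 / 4
  c3 r1c1: 35 / 35 / 4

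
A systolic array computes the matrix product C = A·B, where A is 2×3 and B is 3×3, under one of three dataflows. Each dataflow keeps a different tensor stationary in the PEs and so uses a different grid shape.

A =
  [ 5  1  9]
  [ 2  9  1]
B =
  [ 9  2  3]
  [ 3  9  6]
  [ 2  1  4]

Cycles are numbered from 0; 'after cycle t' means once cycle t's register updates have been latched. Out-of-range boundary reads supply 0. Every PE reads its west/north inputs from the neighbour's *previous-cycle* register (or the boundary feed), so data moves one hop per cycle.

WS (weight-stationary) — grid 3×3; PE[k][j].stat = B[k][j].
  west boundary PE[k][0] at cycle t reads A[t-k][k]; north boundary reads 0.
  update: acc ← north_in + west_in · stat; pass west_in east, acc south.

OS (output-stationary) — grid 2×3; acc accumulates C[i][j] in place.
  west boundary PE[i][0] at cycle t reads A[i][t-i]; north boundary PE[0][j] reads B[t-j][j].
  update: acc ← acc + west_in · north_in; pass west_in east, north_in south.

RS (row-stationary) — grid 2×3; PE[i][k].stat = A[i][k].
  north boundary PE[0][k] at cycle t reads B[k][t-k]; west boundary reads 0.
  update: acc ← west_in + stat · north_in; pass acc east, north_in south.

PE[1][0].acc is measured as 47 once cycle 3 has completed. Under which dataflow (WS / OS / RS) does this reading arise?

WS [3×3] PE[1][0] across cycles:
  after 0 — PE[1][0] acc=0, pass-E 0, pass-S 0
  after 1 — PE[1][0] acc=48, pass-E 1, pass-S 48
  after 2 — PE[1][0] acc=45, pass-E 9, pass-S 45
  after 3 — PE[1][0] acc=0, pass-E 0, pass-S 0
OS [2×3] PE[1][0] across cycles:
  after 0 — PE[1][0] acc=0, pass-E 0, pass-S 0
  after 1 — PE[1][0] acc=18, pass-E 2, pass-S 9
  after 2 — PE[1][0] acc=45, pass-E 9, pass-S 3
  after 3 — PE[1][0] acc=47, pass-E 1, pass-S 2
RS [2×3] PE[1][0] across cycles:
  after 0 — PE[1][0] acc=0, pass-E 0, pass-S 0
  after 1 — PE[1][0] acc=18, pass-E 18, pass-S 9
  after 2 — PE[1][0] acc=4, pass-E 4, pass-S 2
  after 3 — PE[1][0] acc=6, pass-E 6, pass-S 3

dataflow = OS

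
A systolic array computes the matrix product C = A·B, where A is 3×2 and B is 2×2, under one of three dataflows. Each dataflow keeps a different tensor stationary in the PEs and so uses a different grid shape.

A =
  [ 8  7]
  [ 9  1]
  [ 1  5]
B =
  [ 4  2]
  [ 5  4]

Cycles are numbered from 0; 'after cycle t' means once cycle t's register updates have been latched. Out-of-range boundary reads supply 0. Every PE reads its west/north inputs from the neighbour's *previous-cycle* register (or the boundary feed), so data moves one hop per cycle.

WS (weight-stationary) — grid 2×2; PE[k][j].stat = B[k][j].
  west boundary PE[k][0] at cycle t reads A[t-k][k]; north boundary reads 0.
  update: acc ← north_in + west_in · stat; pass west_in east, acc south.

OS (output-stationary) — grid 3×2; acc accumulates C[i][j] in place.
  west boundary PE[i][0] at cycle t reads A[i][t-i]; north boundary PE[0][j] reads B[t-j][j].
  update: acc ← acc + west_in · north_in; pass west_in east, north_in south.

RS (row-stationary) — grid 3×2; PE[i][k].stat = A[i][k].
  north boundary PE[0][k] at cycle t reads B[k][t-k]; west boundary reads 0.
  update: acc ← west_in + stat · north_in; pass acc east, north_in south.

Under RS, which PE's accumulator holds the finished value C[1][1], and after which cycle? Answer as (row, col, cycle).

(row, col, cycle) = (1, 1, 3)

Under RS, C[1][1] lands at PE[1][1]:
  @0  [1,1]  acc 0  |  →0  ↓0
  @1  [1,1]  acc 0  |  →0  ↓0
  @2  [1,1]  acc 41  |  →41  ↓5
  @3  [1,1]  acc 22  |  →22  ↓4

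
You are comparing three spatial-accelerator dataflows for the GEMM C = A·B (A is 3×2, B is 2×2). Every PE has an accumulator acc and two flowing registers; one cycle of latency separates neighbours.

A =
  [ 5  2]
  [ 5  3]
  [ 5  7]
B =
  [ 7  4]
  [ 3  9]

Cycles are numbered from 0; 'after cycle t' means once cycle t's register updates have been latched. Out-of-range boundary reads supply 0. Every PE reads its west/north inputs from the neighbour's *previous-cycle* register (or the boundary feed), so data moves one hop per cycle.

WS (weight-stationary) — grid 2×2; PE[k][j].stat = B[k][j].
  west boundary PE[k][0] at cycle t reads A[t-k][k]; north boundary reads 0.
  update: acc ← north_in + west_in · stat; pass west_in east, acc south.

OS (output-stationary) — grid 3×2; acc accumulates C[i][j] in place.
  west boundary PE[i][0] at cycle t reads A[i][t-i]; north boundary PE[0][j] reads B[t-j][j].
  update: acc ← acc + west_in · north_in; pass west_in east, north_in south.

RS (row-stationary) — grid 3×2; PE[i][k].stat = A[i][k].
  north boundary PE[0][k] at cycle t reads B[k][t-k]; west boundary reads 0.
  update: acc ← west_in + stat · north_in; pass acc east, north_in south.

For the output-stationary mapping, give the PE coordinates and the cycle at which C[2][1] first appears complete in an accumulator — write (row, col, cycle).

(row, col, cycle) = (2, 1, 4)

OS: C[2][1] accumulates in PE[2][1]:
  0: (2,1).acc=0  regs=<0,0>
  1: (2,1).acc=0  regs=<0,0>
  2: (2,1).acc=0  regs=<0,0>
  3: (2,1).acc=20  regs=<5,4>
  4: (2,1).acc=83  regs=<7,9>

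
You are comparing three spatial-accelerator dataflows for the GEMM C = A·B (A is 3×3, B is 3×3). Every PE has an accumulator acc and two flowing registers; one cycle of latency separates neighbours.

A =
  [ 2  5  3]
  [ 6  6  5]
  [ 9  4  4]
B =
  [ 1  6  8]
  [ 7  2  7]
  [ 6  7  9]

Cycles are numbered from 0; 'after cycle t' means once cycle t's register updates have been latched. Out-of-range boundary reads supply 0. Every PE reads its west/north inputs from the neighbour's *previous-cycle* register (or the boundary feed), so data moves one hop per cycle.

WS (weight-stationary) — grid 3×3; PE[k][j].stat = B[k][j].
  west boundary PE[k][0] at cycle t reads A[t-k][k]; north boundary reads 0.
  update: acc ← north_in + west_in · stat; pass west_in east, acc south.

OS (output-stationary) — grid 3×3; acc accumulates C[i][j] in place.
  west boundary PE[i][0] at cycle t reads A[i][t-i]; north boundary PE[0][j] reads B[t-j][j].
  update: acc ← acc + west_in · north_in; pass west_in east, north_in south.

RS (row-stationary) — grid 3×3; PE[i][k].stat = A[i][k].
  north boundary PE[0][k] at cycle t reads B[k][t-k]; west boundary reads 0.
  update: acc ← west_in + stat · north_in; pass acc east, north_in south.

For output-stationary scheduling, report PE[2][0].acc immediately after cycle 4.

PE[2][0].acc = 61

OS (3×3). Following PE[2][0] plus its west/north inputs:
  [0] (1,0) acc=0 (h:0 v:0)
  [0] (2,0) acc=0 (h:0 v:0)
  [1] (1,0) acc=6 (h:6 v:1)
  [1] (2,0) acc=0 (h:0 v:0)
  [2] (1,0) acc=48 (h:6 v:7)
  [2] (2,0) acc=9 (h:9 v:1)
  [3] (1,0) acc=78 (h:5 v:6)
  [3] (2,0) acc=37 (h:4 v:7)
  [4] (1,0) acc=78 (h:0 v:0)
  [4] (2,0) acc=61 (h:4 v:6)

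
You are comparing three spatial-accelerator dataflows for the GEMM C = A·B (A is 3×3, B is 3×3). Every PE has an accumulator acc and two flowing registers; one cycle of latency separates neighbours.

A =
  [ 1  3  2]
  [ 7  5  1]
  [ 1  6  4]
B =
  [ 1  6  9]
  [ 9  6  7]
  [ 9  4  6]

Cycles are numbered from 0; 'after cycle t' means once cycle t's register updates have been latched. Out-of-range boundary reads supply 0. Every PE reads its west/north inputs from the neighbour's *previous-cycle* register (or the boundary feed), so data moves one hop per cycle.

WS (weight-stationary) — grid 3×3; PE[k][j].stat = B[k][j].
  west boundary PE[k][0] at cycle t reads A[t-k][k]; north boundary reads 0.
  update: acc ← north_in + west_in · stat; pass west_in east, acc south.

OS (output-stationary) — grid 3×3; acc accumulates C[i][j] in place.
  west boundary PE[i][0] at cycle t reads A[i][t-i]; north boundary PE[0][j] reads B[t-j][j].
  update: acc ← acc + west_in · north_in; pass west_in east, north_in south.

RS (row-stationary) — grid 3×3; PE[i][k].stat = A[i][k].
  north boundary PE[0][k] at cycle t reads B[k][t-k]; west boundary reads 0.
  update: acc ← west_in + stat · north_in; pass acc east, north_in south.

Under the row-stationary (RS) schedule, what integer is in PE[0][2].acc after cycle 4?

PE[0][2].acc = 42

Tracing RS — 3×3 array, target PE[0][2]:
  c0 r0c1: 0 / 0 / 0
  c0 r0c2: 0 / 0 / 0
  c1 r0c1: 28 / 28 / 9
  c1 r0c2: 0 / 0 / 0
  c2 r0c1: 24 / 24 / 6
  c2 r0c2: 46 / 46 / 9
  c3 r0c1: 30 / 30 / 7
  c3 r0c2: 32 / 32 / 4
  c4 r0c1: 0 / 0 / 0
  c4 r0c2: 42 / 42 / 6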